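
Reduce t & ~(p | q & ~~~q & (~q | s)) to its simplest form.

t & ~p

t & ~(p | q & ~~~q & (~q | s))
= t & ~(p | q & ~q & (~q | s))   — double negation
= t & ~(p | q & ~q)   — absorption
= t & ~p   — complement / identity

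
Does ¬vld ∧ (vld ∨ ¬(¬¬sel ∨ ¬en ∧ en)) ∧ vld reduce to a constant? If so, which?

¬vld ∧ (vld ∨ ¬(¬¬sel ∨ ¬en ∧ en)) ∧ vld
= ¬vld ∧ (vld ∨ ¬¬¬sel) ∧ vld
= ¬vld ∧ (vld ∨ ¬sel) ∧ vld
= ¬vld ∧ vld
= False

yes, False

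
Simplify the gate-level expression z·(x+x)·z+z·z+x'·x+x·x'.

z·(x+x)·z+z·z+x'·x+x·x'
= z·(x+x)·z+z·z+x'·x   [complement / identity]
= z·(x+x)·z+z·z   [complement / identity]
= (z·(x+x)+z)·z   [distribution]
= (z·x+z)·z   [idempotence]
= z·z   [absorption]
= z   [idempotence]

z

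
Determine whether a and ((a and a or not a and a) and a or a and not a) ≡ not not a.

E1: a and ((a and a or not a and a) and a or a and not a)
    = a and (a and a or a and not a)   [distribution]
    = a and a   [distribution]
    = a   [idempotence]
E2: not not a
    = a   [double negation]
Both reduce to a, so they are equivalent.

Yes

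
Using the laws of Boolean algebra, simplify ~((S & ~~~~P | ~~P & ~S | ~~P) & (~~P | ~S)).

~P

~((S & ~~~~P | ~~P & ~S | ~~P) & (~~P | ~S))
= ~((S & ~~P | ~~P & ~S | ~~P) & (~~P | ~S))   [double negation]
= ~((~~P | ~~P) & (~~P | ~S))   [distribution]
= ~(~~P | ~~P & ~S)   [distribution]
= ~~~P   [absorption]
= ~P   [double negation]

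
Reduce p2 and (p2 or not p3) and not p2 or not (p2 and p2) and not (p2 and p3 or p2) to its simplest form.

p2 and (p2 or not p3) and not p2 or not (p2 and p2) and not (p2 and p3 or p2)
= p2 and not p2 or not (p2 and p2) and not (p2 and p3 or p2)
= p2 and not p2 or not (p2 and p2) and not p2
= p2 and not p2 or not p2 and not p2
= not p2

not p2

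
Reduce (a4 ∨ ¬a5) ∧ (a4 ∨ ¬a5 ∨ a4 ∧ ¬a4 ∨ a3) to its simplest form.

a4 ∨ ¬a5

(a4 ∨ ¬a5) ∧ (a4 ∨ ¬a5 ∨ a4 ∧ ¬a4 ∨ a3)
= (a4 ∨ ¬a5) ∧ (a4 ∨ ¬a5 ∨ a3)   (complement / identity)
= a4 ∨ ¬a5   (absorption)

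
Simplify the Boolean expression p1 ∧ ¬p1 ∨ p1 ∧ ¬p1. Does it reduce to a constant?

False

p1 ∧ ¬p1 ∨ p1 ∧ ¬p1
= p1 ∧ ¬p1   [idempotence]
= False   [complement]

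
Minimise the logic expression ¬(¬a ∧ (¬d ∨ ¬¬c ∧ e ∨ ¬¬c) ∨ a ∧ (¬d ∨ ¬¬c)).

¬(¬a ∧ (¬d ∨ ¬¬c ∧ e ∨ ¬¬c) ∨ a ∧ (¬d ∨ ¬¬c))
= ¬(¬a ∧ (¬d ∨ ¬¬c) ∨ a ∧ (¬d ∨ ¬¬c))   — absorption
= ¬(¬d ∨ ¬¬c)   — distribution
= d ∧ ¬c   — De Morgan

d ∧ ¬c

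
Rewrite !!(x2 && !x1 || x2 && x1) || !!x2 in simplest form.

!!(x2 && !x1 || x2 && x1) || !!x2
= !!x2 || !!x2
= !!x2
= x2

x2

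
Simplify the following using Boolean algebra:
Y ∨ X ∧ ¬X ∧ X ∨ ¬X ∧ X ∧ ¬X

Y

Y ∨ X ∧ ¬X ∧ X ∨ ¬X ∧ X ∧ ¬X
= Y ∨ ¬X ∧ X   [distribution]
= Y   [complement / identity]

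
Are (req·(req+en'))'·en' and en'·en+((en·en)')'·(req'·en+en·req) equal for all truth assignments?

No

E1: (req·(req+en'))'·en'
    = req'·en'
E2: en'·en+((en·en)')'·(req'·en+en·req)
    = en'·en+en·en·(req'·en+en·req)
    = en'·en+en·(req'·en+en·req)
    = en'·en+en·en
    = en
These differ: at en=1, req=0, E1 = 0 but E2 = 1.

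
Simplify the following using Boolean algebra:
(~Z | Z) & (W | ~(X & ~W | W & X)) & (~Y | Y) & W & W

W

(~Z | Z) & (W | ~(X & ~W | W & X)) & (~Y | Y) & W & W
= (~Z | Z) & (W | ~X) & (~Y | Y) & W & W   [distribution]
= (~Z | Z) & (W | ~X) & W & W   [complement / identity]
= (W | ~X) & W & W   [complement / identity]
= W & W   [absorption]
= W   [idempotence]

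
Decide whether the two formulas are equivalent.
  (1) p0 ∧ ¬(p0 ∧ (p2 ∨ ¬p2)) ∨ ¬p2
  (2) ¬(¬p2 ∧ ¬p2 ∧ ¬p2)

E1: p0 ∧ ¬(p0 ∧ (p2 ∨ ¬p2)) ∨ ¬p2
    = p0 ∧ ¬p0 ∨ ¬p2   [complement / identity]
    = ¬p2   [complement / identity]
E2: ¬(¬p2 ∧ ¬p2 ∧ ¬p2)
    = ¬(¬p2 ∧ ¬p2)   [idempotence]
    = ¬¬p2   [idempotence]
    = p2   [double negation]
These differ: at p0=0, p2=0, E1 = 1 but E2 = 0.

No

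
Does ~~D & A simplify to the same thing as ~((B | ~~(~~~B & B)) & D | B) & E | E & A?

No

E1: ~~D & A
    = D & A
E2: ~((B | ~~(~~~B & B)) & D | B) & E | E & A
    = (~((B | ~~(~~~B & B)) & D | B) | A) & E
    = (~((B | ~~(~B & B)) & D | B) | A) & E
    = (~((B | ~B & B) & D | B) | A) & E
    = (~(B & D | B) | A) & E
    = (~B | A) & E
These differ: at A=1, B=0, D=0, E=1, E1 = 0 but E2 = 1.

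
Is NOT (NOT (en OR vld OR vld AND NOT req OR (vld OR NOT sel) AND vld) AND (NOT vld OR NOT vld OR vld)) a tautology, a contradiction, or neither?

NOT (NOT (en OR vld OR vld AND NOT req OR (vld OR NOT sel) AND vld) AND (NOT vld OR NOT vld OR vld))
= NOT (NOT (en OR vld OR (vld OR NOT sel) AND vld) AND (NOT vld OR NOT vld OR vld))   [absorption]
= NOT (NOT (en OR vld OR (vld OR NOT sel) AND vld) AND (NOT vld OR vld))   [idempotence]
= NOT NOT (en OR vld OR (vld OR NOT sel) AND vld)   [complement / identity]
= en OR vld OR (vld OR NOT sel) AND vld   [double negation]
= en OR vld OR vld   [absorption]
= en OR vld   [idempotence]
This depends on en, vld, so it is not a constant.

neither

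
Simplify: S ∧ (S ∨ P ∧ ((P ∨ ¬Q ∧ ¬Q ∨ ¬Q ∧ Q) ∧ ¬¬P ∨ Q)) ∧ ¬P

S ∧ (S ∨ P ∧ ((P ∨ ¬Q ∧ ¬Q ∨ ¬Q ∧ Q) ∧ ¬¬P ∨ Q)) ∧ ¬P
= S ∧ (S ∨ P ∧ ((P ∨ ¬Q ∧ ¬Q ∨ ¬Q ∧ Q) ∧ P ∨ Q)) ∧ ¬P
= S ∧ (S ∨ P ∧ ((P ∨ ¬Q) ∧ P ∨ Q)) ∧ ¬P
= S ∧ (S ∨ P ∧ (P ∨ Q)) ∧ ¬P
= S ∧ (S ∨ P) ∧ ¬P
= S ∧ ¬P

S ∧ ¬P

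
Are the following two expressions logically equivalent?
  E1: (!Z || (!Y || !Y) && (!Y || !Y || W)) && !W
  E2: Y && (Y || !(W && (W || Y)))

E1: (!Z || (!Y || !Y) && (!Y || !Y || W)) && !W
    = (!Z || !Y || !Y) && !W   (absorption)
    = (!Z || !Y) && !W   (idempotence)
E2: Y && (Y || !(W && (W || Y)))
    = Y && (Y || !W)   (absorption)
    = Y   (absorption)
These differ: at W=0, Y=0, Z=0, E1 = 1 but E2 = 0.

No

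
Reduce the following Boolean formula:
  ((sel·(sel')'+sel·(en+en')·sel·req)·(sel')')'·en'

((sel·(sel')'+sel·(en+en')·sel·req)·(sel')')'·en'
= ((sel·(sel')'+sel·(en+en')·sel·req)·sel)'·en'
= ((sel·sel+sel·(en+en')·sel·req)·sel)'·en'
= ((sel·sel+sel·sel·req)·sel)'·en'
= (sel·sel·sel)'·en'
= (sel·sel)'·en'
= sel'·en'

sel'·en'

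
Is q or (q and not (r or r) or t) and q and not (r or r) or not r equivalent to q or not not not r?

E1: q or (q and not (r or r) or t) and q and not (r or r) or not r
    = q or q and not (r or r) or not r   [absorption]
    = q or q and not r or not r   [idempotence]
    = q or not r   [absorption]
E2: q or not not not r
    = q or not r   [double negation]
Both reduce to q or not r, so they are equivalent.

Yes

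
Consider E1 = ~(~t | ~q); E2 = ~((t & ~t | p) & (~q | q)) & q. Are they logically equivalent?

No

E1: ~(~t | ~q)
    = t & q   — De Morgan
E2: ~((t & ~t | p) & (~q | q)) & q
    = ~(p & (~q | q)) & q   — complement / identity
    = ~p & q   — complement / identity
These differ: at p=1, q=1, t=1, E1 = 1 but E2 = 0.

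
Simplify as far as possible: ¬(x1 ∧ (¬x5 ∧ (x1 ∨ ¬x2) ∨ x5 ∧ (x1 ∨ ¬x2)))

¬(x1 ∧ (¬x5 ∧ (x1 ∨ ¬x2) ∨ x5 ∧ (x1 ∨ ¬x2)))
= ¬(x1 ∧ (x1 ∨ ¬x2))   (distribution)
= ¬x1   (absorption)

¬x1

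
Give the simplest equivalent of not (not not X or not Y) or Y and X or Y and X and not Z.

not (not not X or not Y) or Y and X or Y and X and not Z
= not (not not X or not Y) or Y and X
= not X and Y or Y and X
= Y

Y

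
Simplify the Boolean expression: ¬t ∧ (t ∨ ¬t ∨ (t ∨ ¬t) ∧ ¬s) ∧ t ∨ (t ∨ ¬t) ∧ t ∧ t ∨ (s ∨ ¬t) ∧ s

¬t ∧ (t ∨ ¬t ∨ (t ∨ ¬t) ∧ ¬s) ∧ t ∨ (t ∨ ¬t) ∧ t ∧ t ∨ (s ∨ ¬t) ∧ s
= ¬t ∧ (t ∨ ¬t) ∧ t ∨ (t ∨ ¬t) ∧ t ∧ t ∨ (s ∨ ¬t) ∧ s   — absorption
= (t ∨ ¬t) ∧ t ∨ (s ∨ ¬t) ∧ s   — distribution
= (t ∨ ¬t) ∧ t ∨ s   — absorption
= t ∨ s   — complement / identity

t ∨ s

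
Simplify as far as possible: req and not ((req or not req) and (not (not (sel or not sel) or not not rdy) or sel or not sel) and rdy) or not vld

req and not rdy or not vld

req and not ((req or not req) and (not (not (sel or not sel) or not not rdy) or sel or not sel) and rdy) or not vld
= req and not ((req or not req) and ((sel or not sel) and not rdy or sel or not sel) and rdy) or not vld   (De Morgan)
= req and not ((req or not req) and (sel or not sel) and rdy) or not vld   (absorption)
= req and not ((req or not req) and rdy) or not vld   (complement / identity)
= req and not rdy or not vld   (complement / identity)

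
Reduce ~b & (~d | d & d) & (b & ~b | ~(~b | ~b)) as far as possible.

0

~b & (~d | d & d) & (b & ~b | ~(~b | ~b))
= ~b & (~d | d) & (b & ~b | ~(~b | ~b))   — idempotence
= ~b & (~d | d) & (b & ~b | b & b)   — De Morgan
= ~b & (b & ~b | b & b)   — complement / identity
= ~b & b   — distribution
= 0   — complement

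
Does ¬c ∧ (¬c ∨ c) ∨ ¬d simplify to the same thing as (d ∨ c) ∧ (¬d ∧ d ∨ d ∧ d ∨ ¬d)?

No

E1: ¬c ∧ (¬c ∨ c) ∨ ¬d
    = ¬c ∨ ¬d   — complement / identity
E2: (d ∨ c) ∧ (¬d ∧ d ∨ d ∧ d ∨ ¬d)
    = (d ∨ c) ∧ (d ∨ ¬d)   — distribution
    = d ∨ c   — complement / identity
These differ: at c=0, d=0, E1 = 1 but E2 = 0.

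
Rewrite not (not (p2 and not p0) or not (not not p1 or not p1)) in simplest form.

p2 and not p0

not (not (p2 and not p0) or not (not not p1 or not p1))
= not (not (p2 and not p0) or not p1 and p1)
= not not (p2 and not p0)
= p2 and not p0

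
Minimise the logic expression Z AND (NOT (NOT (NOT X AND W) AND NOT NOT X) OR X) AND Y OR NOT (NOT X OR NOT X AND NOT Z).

Z AND Y OR X

Z AND (NOT (NOT (NOT X AND W) AND NOT NOT X) OR X) AND Y OR NOT (NOT X OR NOT X AND NOT Z)
= Z AND (NOT X AND W OR NOT X OR X) AND Y OR NOT (NOT X OR NOT X AND NOT Z)   [De Morgan]
= Z AND (NOT X AND W OR NOT X OR X) AND Y OR NOT NOT X   [absorption]
= Z AND (NOT X OR X) AND Y OR NOT NOT X   [absorption]
= Z AND (NOT X OR X) AND Y OR X   [double negation]
= Z AND Y OR X   [complement / identity]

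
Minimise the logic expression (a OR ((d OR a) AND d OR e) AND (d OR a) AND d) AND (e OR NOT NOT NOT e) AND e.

(a OR d) AND e

(a OR ((d OR a) AND d OR e) AND (d OR a) AND d) AND (e OR NOT NOT NOT e) AND e
= (a OR (d OR a) AND d) AND (e OR NOT NOT NOT e) AND e   [absorption]
= (a OR (d OR a) AND d) AND (e OR NOT e) AND e   [double negation]
= (a OR d) AND (e OR NOT e) AND e   [absorption]
= (a OR d) AND e   [complement / identity]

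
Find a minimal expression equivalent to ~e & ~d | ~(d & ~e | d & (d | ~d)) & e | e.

~d | e

~e & ~d | ~(d & ~e | d & (d | ~d)) & e | e
= ~e & ~d | ~(d & ~e | d) & e | e   (complement / identity)
= ~e & ~d | ~d & e | e   (absorption)
= ~d | e   (distribution)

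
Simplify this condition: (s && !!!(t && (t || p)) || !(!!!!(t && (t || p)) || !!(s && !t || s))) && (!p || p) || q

(s && !!!(t && (t || p)) || !(!!!!(t && (t || p)) || !!(s && !t || s))) && (!p || p) || q
= (s && !!!(t && (t || p)) || !!!(t && (t || p)) && !(s && !t || s)) && (!p || p) || q
= (s && !!!(t && (t || p)) || !!!(t && (t || p)) && !s) && (!p || p) || q
= s && !!!(t && (t || p)) || !!!(t && (t || p)) && !s || q
= !!!(t && (t || p)) || q
= !!!t || q
= !t || q

!t || q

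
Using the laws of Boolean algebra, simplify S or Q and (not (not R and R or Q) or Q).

S or Q and (not (not R and R or Q) or Q)
= S or Q and (not Q or Q)   (complement / identity)
= S or Q   (complement / identity)

S or Q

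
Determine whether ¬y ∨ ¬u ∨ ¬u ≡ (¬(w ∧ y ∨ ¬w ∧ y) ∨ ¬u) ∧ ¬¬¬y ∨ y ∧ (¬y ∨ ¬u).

E1: ¬y ∨ ¬u ∨ ¬u
    = ¬y ∨ ¬u   [idempotence]
E2: (¬(w ∧ y ∨ ¬w ∧ y) ∨ ¬u) ∧ ¬¬¬y ∨ y ∧ (¬y ∨ ¬u)
    = (¬(w ∧ y ∨ ¬w ∧ y) ∨ ¬u) ∧ ¬y ∨ y ∧ (¬y ∨ ¬u)   [double negation]
    = (¬y ∨ ¬u) ∧ ¬y ∨ y ∧ (¬y ∨ ¬u)   [distribution]
    = ¬y ∨ ¬u   [distribution]
Both reduce to ¬y ∨ ¬u, so they are equivalent.

Yes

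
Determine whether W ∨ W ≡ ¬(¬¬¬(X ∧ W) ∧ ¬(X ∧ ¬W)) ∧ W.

E1: W ∨ W
    = W   (idempotence)
E2: ¬(¬¬¬(X ∧ W) ∧ ¬(X ∧ ¬W)) ∧ W
    = (¬¬(X ∧ W) ∨ X ∧ ¬W) ∧ W   (De Morgan)
    = (X ∧ W ∨ X ∧ ¬W) ∧ W   (double negation)
    = X ∧ W   (distribution)
These differ: at W=1, X=0, E1 = 1 but E2 = 0.

No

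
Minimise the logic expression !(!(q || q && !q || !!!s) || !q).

q

!(!(q || q && !q || !!!s) || !q)
= (q || q && !q || !!!s) && q   — De Morgan
= (q || !!!s) && q   — complement / identity
= (q || !s) && q   — double negation
= q   — absorption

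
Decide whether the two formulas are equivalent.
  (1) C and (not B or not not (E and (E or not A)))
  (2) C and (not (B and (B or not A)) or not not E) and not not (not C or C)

E1: C and (not B or not not (E and (E or not A)))
    = C and (not B or not not E)   — absorption
    = C and (not B or E)   — double negation
E2: C and (not (B and (B or not A)) or not not E) and not not (not C or C)
    = C and (not B or not not E) and not not (not C or C)   — absorption
    = C and (not B or E) and not not (not C or C)   — double negation
    = C and (not B or E) and (not C or C)   — double negation
    = C and (not B or E)   — complement / identity
Both reduce to C and (not B or E), so they are equivalent.

Yes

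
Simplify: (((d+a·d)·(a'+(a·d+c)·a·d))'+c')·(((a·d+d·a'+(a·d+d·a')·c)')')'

d'

(((d+a·d)·(a'+(a·d+c)·a·d))'+c')·(((a·d+d·a'+(a·d+d·a')·c)')')'
= (((d+a·d)·(a'+(a·d+c)·a·d))'+c')·(a·d+d·a'+(a·d+d·a')·c)'   [double negation]
= (((d+a·d)·(a'+a·d))'+c')·(a·d+d·a'+(a·d+d·a')·c)'   [absorption]
= (((d+a·d)·(a'+a·d))'+c')·(a·d+d·a')'   [absorption]
= ((a·d+d·a')'+c')·(a·d+d·a')'   [distribution]
= (a·d+d·a')'   [absorption]
= d'   [distribution]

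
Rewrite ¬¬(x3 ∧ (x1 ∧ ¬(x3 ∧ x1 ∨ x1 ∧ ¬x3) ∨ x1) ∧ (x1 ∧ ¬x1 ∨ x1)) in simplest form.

¬¬(x3 ∧ (x1 ∧ ¬(x3 ∧ x1 ∨ x1 ∧ ¬x3) ∨ x1) ∧ (x1 ∧ ¬x1 ∨ x1))
= ¬¬(x3 ∧ (x1 ∧ ¬x1 ∨ x1) ∧ (x1 ∧ ¬x1 ∨ x1))   (distribution)
= x3 ∧ (x1 ∧ ¬x1 ∨ x1) ∧ (x1 ∧ ¬x1 ∨ x1)   (double negation)
= x3 ∧ (x1 ∧ ¬x1 ∨ x1)   (idempotence)
= x3 ∧ x1   (complement / identity)

x3 ∧ x1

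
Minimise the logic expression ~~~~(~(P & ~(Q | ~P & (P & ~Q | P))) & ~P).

~~~~(~(P & ~(Q | ~P & (P & ~Q | P))) & ~P)
= ~~~~(~(P & ~(Q | ~P & P)) & ~P)   — absorption
= ~~~~(~(P & ~Q) & ~P)   — complement / identity
= ~~(~(P & ~Q) & ~P)   — double negation
= ~(P & ~Q | P)   — De Morgan
= ~P   — absorption

~P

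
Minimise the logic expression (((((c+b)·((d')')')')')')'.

(c+b)·d'

(((((c+b)·((d')')')')')')'
= (((((c+b)·d')')')')'
= (((c+b)·d')')'
= (c+b)·d'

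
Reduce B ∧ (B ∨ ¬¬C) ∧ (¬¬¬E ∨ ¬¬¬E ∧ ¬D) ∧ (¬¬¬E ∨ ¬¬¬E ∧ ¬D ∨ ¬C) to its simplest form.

B ∧ (B ∨ ¬¬C) ∧ (¬¬¬E ∨ ¬¬¬E ∧ ¬D) ∧ (¬¬¬E ∨ ¬¬¬E ∧ ¬D ∨ ¬C)
= B ∧ (B ∨ C) ∧ (¬¬¬E ∨ ¬¬¬E ∧ ¬D) ∧ (¬¬¬E ∨ ¬¬¬E ∧ ¬D ∨ ¬C)
= B ∧ (¬¬¬E ∨ ¬¬¬E ∧ ¬D) ∧ (¬¬¬E ∨ ¬¬¬E ∧ ¬D ∨ ¬C)
= B ∧ (¬¬¬E ∨ ¬¬¬E ∧ ¬D)
= B ∧ ¬¬¬E
= B ∧ ¬E

B ∧ ¬E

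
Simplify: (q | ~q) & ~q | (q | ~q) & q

1

(q | ~q) & ~q | (q | ~q) & q
= q | ~q   (distribution)
= 1   (complement)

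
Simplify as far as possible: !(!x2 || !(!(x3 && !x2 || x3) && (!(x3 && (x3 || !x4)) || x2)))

x2 && !x3

!(!x2 || !(!(x3 && !x2 || x3) && (!(x3 && (x3 || !x4)) || x2)))
= !(!x2 || !(!x3 && (!(x3 && (x3 || !x4)) || x2)))   (absorption)
= !(!x2 || !(!x3 && (!x3 || x2)))   (absorption)
= !(!x2 || !!x3)   (absorption)
= x2 && !x3   (De Morgan)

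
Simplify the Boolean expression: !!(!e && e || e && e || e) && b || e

!!(!e && e || e && e || e) && b || e
= !!(e || e) && b || e
= (e || e) && b || e
= e && b || e
= e

e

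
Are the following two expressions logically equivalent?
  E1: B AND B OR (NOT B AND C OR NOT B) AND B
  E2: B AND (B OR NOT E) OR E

No

E1: B AND B OR (NOT B AND C OR NOT B) AND B
    = B AND B OR NOT B AND B   (absorption)
    = B   (distribution)
E2: B AND (B OR NOT E) OR E
    = B OR E   (absorption)
These differ: at B=0, C=0, E=1, E1 = 0 but E2 = 1.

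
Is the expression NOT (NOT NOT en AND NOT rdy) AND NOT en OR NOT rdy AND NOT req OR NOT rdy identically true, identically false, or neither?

neither

NOT (NOT NOT en AND NOT rdy) AND NOT en OR NOT rdy AND NOT req OR NOT rdy
= NOT (NOT NOT en AND NOT rdy) AND NOT en OR NOT rdy   [absorption]
= (NOT en OR rdy) AND NOT en OR NOT rdy   [De Morgan]
= NOT en OR NOT rdy   [absorption]
This depends on en, rdy, so it is not a constant.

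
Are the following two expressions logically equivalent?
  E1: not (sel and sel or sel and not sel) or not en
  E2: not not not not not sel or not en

E1: not (sel and sel or sel and not sel) or not en
    = not sel or not en   [distribution]
E2: not not not not not sel or not en
    = not not not sel or not en   [double negation]
    = not sel or not en   [double negation]
Both reduce to not sel or not en, so they are equivalent.

Yes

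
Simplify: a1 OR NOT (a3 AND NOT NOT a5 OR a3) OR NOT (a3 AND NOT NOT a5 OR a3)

a1 OR NOT a3

a1 OR NOT (a3 AND NOT NOT a5 OR a3) OR NOT (a3 AND NOT NOT a5 OR a3)
= a1 OR NOT (a3 AND NOT NOT a5 OR a3)
= a1 OR NOT (a3 AND a5 OR a3)
= a1 OR NOT a3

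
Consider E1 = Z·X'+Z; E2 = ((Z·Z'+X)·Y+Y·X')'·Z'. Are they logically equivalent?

E1: Z·X'+Z
    = Z   (absorption)
E2: ((Z·Z'+X)·Y+Y·X')'·Z'
    = (X·Y+Y·X')'·Z'   (complement / identity)
    = Y'·Z'   (distribution)
These differ: at X=0, Y=0, Z=1, E1 = 1 but E2 = 0.

No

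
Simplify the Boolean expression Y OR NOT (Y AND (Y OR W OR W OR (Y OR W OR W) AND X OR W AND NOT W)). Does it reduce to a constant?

TRUE

Y OR NOT (Y AND (Y OR W OR W OR (Y OR W OR W) AND X OR W AND NOT W))
= Y OR NOT (Y AND (Y OR W OR W OR W AND NOT W))
= Y OR NOT (Y AND (Y OR W OR W AND NOT W))
= Y OR NOT (Y AND (Y OR W))
= Y OR NOT Y
= TRUE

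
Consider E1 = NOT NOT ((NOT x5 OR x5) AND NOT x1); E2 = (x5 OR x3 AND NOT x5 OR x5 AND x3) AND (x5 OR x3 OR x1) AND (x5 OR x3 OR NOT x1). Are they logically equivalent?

E1: NOT NOT ((NOT x5 OR x5) AND NOT x1)
    = NOT NOT NOT x1   — complement / identity
    = NOT x1   — double negation
E2: (x5 OR x3 AND NOT x5 OR x5 AND x3) AND (x5 OR x3 OR x1) AND (x5 OR x3 OR NOT x1)
    = (x5 OR x3) AND (x5 OR x3 OR x1) AND (x5 OR x3 OR NOT x1)   — distribution
    = (x5 OR x3) AND (x5 OR x3 OR NOT x1)   — absorption
    = x5 OR x3   — absorption
These differ: at x1=1, x3=1, x5=0, E1 = 0 but E2 = 1.

No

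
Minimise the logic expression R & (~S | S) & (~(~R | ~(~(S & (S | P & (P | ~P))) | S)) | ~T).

R & (~S | S) & (~(~R | ~(~(S & (S | P & (P | ~P))) | S)) | ~T)
= R & (~S | S) & (R & (~(S & (S | P & (P | ~P))) | S) | ~T)   [De Morgan]
= R & (~S | S) & (R & (~(S & (S | P)) | S) | ~T)   [complement / identity]
= R & (~S | S) & (R & (~S | S) | ~T)   [absorption]
= R & (~S | S)   [absorption]
= R   [complement / identity]

R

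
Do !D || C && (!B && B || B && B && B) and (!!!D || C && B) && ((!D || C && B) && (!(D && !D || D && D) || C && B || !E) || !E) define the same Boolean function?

Yes

E1: !D || C && (!B && B || B && B && B)
    = !D || C && (!B && B || B && B)   [idempotence]
    = !D || C && B   [distribution]
E2: (!!!D || C && B) && ((!D || C && B) && (!(D && !D || D && D) || C && B || !E) || !E)
    = (!!!D || C && B) && ((!D || C && B) && (!D || C && B || !E) || !E)   [distribution]
    = (!!!D || C && B) && (!D || C && B || !E)   [absorption]
    = (!D || C && B) && (!D || C && B || !E)   [double negation]
    = !D || C && B   [absorption]
Both reduce to !D || C && B, so they are equivalent.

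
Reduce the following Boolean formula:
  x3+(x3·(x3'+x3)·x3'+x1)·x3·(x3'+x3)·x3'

x3+(x3·(x3'+x3)·x3'+x1)·x3·(x3'+x3)·x3'
= x3+x3·(x3'+x3)·x3'   [absorption]
= x3+x3·x3'   [complement / identity]
= x3   [complement / identity]

x3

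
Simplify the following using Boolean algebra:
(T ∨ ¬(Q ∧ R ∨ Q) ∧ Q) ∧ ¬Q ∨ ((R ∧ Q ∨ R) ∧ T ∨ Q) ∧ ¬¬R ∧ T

(¬Q ∨ R) ∧ T

(T ∨ ¬(Q ∧ R ∨ Q) ∧ Q) ∧ ¬Q ∨ ((R ∧ Q ∨ R) ∧ T ∨ Q) ∧ ¬¬R ∧ T
= (T ∨ ¬Q ∧ Q) ∧ ¬Q ∨ ((R ∧ Q ∨ R) ∧ T ∨ Q) ∧ ¬¬R ∧ T
= T ∧ ¬Q ∨ ((R ∧ Q ∨ R) ∧ T ∨ Q) ∧ ¬¬R ∧ T
= T ∧ ¬Q ∨ ((R ∧ Q ∨ R) ∧ T ∨ Q) ∧ R ∧ T
= T ∧ ¬Q ∨ (R ∧ T ∨ Q) ∧ R ∧ T
= T ∧ ¬Q ∨ R ∧ T
= (¬Q ∨ R) ∧ T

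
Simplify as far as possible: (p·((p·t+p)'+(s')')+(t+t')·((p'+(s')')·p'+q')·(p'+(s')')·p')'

p·s'

(p·((p·t+p)'+(s')')+(t+t')·((p'+(s')')·p'+q')·(p'+(s')')·p')'
= (p·((p·t+p)'+(s')')+((p'+(s')')·p'+q')·(p'+(s')')·p')'   (complement / identity)
= (p·((p·t+p)'+(s')')+(p'+(s')')·p')'   (absorption)
= (p·(p'+(s')')+(p'+(s')')·p')'   (absorption)
= (p'+(s')')'   (distribution)
= p·s'   (De Morgan)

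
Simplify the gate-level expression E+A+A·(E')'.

E+A+A·(E')'
= E+A+A·E   [double negation]
= E+A   [absorption]

E+A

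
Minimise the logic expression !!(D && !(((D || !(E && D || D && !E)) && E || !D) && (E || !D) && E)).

!!(D && !(((D || !(E && D || D && !E)) && E || !D) && (E || !D) && E))
= !!(D && !(((D || !D) && E || !D) && (E || !D) && E))
= !!(D && !((E || !D) && (E || !D) && E))
= !!(D && !((E || !D) && E))
= D && !((E || !D) && E)
= D && !E

D && !E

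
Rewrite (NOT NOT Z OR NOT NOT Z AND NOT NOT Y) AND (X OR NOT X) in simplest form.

(NOT NOT Z OR NOT NOT Z AND NOT NOT Y) AND (X OR NOT X)
= (NOT NOT Z OR NOT NOT Z AND Y) AND (X OR NOT X)   (double negation)
= NOT NOT Z AND (X OR NOT X)   (absorption)
= NOT NOT Z   (complement / identity)
= Z   (double negation)

Z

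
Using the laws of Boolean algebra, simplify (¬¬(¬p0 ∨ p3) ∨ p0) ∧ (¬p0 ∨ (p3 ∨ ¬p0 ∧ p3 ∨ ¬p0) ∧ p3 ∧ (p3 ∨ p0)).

(¬¬(¬p0 ∨ p3) ∨ p0) ∧ (¬p0 ∨ (p3 ∨ ¬p0 ∧ p3 ∨ ¬p0) ∧ p3 ∧ (p3 ∨ p0))
= (¬¬(¬p0 ∨ p3) ∨ p0) ∧ (¬p0 ∨ (p3 ∨ ¬p0) ∧ p3 ∧ (p3 ∨ p0))   [absorption]
= (¬¬(¬p0 ∨ p3) ∨ p0) ∧ (¬p0 ∨ (p3 ∨ ¬p0) ∧ p3)   [absorption]
= (¬p0 ∨ p3 ∨ p0) ∧ (¬p0 ∨ (p3 ∨ ¬p0) ∧ p3)   [double negation]
= (¬p0 ∨ p3 ∨ p0) ∧ (¬p0 ∨ p3)   [absorption]
= ¬p0 ∨ p3   [absorption]

¬p0 ∨ p3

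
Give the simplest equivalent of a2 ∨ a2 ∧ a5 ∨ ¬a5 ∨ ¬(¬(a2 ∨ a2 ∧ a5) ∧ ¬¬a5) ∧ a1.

a2 ∨ a2 ∧ a5 ∨ ¬a5 ∨ ¬(¬(a2 ∨ a2 ∧ a5) ∧ ¬¬a5) ∧ a1
= a2 ∨ a2 ∧ a5 ∨ ¬a5 ∨ (a2 ∨ a2 ∧ a5 ∨ ¬a5) ∧ a1   [De Morgan]
= a2 ∨ a2 ∧ a5 ∨ ¬a5   [absorption]
= a2 ∨ ¬a5   [absorption]

a2 ∨ ¬a5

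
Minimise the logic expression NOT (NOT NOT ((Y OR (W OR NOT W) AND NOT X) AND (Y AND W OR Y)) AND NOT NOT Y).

NOT Y

NOT (NOT NOT ((Y OR (W OR NOT W) AND NOT X) AND (Y AND W OR Y)) AND NOT NOT Y)
= NOT (NOT NOT ((Y OR NOT X) AND (Y AND W OR Y)) AND NOT NOT Y)   (complement / identity)
= NOT (NOT NOT ((Y OR NOT X) AND Y) AND NOT NOT Y)   (absorption)
= NOT (NOT NOT Y AND NOT NOT Y)   (absorption)
= NOT Y OR NOT Y   (De Morgan)
= NOT Y   (idempotence)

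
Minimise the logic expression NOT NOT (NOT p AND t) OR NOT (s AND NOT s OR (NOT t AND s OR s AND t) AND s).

NOT NOT (NOT p AND t) OR NOT (s AND NOT s OR (NOT t AND s OR s AND t) AND s)
= NOT NOT (NOT p AND t) OR NOT (s AND NOT s OR s AND s)   (distribution)
= NOT p AND t OR NOT (s AND NOT s OR s AND s)   (double negation)
= NOT p AND t OR NOT s   (distribution)

NOT p AND t OR NOT s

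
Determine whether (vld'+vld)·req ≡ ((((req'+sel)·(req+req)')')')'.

E1: (vld'+vld)·req
    = req
E2: ((((req'+sel)·(req+req)')')')'
    = ((((req'+sel)·req')')')'
    = ((req'+sel)·req')'
    = (req')'
    = req
Both reduce to req, so they are equivalent.

Yes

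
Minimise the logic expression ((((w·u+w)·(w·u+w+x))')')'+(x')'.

((((w·u+w)·(w·u+w+x))')')'+(x')'
= (((w·u+w)')')'+(x')'   (absorption)
= ((w')')'+(x')'   (absorption)
= ((w')')'+x   (double negation)
= w'+x   (double negation)

w'+x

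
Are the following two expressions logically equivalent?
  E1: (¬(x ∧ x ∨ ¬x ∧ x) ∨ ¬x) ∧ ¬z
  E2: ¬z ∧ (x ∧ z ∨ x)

No

E1: (¬(x ∧ x ∨ ¬x ∧ x) ∨ ¬x) ∧ ¬z
    = (¬x ∨ ¬x) ∧ ¬z   [distribution]
    = ¬x ∧ ¬z   [idempotence]
E2: ¬z ∧ (x ∧ z ∨ x)
    = ¬z ∧ x   [absorption]
These differ: at x=1, z=0, E1 = 0 but E2 = 1.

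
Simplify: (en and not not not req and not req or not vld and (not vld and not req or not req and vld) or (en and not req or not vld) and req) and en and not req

en and not req

(en and not not not req and not req or not vld and (not vld and not req or not req and vld) or (en and not req or not vld) and req) and en and not req
= (en and not not not req and not req or not vld and not req or (en and not req or not vld) and req) and en and not req   — distribution
= (en and not req and not req or not vld and not req or (en and not req or not vld) and req) and en and not req   — double negation
= ((en and not req or not vld) and not req or (en and not req or not vld) and req) and en and not req   — distribution
= (en and not req or not vld) and en and not req   — distribution
= en and not req   — absorption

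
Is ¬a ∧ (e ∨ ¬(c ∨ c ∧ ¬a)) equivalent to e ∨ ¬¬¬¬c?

E1: ¬a ∧ (e ∨ ¬(c ∨ c ∧ ¬a))
    = ¬a ∧ (e ∨ ¬c)   — absorption
E2: e ∨ ¬¬¬¬c
    = e ∨ ¬¬c   — double negation
    = e ∨ c   — double negation
These differ: at a=1, c=1, e=0, E1 = 0 but E2 = 1.

No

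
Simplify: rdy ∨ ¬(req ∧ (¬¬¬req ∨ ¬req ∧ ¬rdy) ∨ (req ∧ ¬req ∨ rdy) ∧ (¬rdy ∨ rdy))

True

rdy ∨ ¬(req ∧ (¬¬¬req ∨ ¬req ∧ ¬rdy) ∨ (req ∧ ¬req ∨ rdy) ∧ (¬rdy ∨ rdy))
= rdy ∨ ¬(req ∧ (¬¬¬req ∨ ¬req ∧ ¬rdy) ∨ rdy ∧ (¬rdy ∨ rdy))   — complement / identity
= rdy ∨ ¬(req ∧ (¬req ∨ ¬req ∧ ¬rdy) ∨ rdy ∧ (¬rdy ∨ rdy))   — double negation
= rdy ∨ ¬(req ∧ ¬req ∨ rdy ∧ (¬rdy ∨ rdy))   — absorption
= rdy ∨ ¬(rdy ∧ (¬rdy ∨ rdy))   — complement / identity
= rdy ∨ ¬rdy   — complement / identity
= True   — complement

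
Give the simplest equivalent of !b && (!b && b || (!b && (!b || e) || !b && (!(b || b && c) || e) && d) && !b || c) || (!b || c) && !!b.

!b && (!b && b || (!b && (!b || e) || !b && (!(b || b && c) || e) && d) && !b || c) || (!b || c) && !!b
= !b && (!b && b || (!b && (!b || e) || !b && (!b || e) && d) && !b || c) || (!b || c) && !!b
= !b && (!b && b || (!b && (!b || e) || !b && (!b || e) && d) && !b || c) || (!b || c) && b
= !b && (!b && b || !b && (!b || e) && !b || c) || (!b || c) && b
= !b && (!b && b || !b && !b || c) || (!b || c) && b
= !b && (!b || c) || (!b || c) && b
= !b || c

!b || c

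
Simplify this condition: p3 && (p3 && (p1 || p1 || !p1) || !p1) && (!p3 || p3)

p3

p3 && (p3 && (p1 || p1 || !p1) || !p1) && (!p3 || p3)
= p3 && (p3 && (p1 || !p1) || !p1) && (!p3 || p3)
= p3 && (p3 || !p1) && (!p3 || p3)
= p3 && (p3 || !p1)
= p3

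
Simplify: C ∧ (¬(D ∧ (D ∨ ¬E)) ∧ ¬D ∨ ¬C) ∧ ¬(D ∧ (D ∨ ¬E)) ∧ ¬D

C ∧ (¬(D ∧ (D ∨ ¬E)) ∧ ¬D ∨ ¬C) ∧ ¬(D ∧ (D ∨ ¬E)) ∧ ¬D
= C ∧ ¬(D ∧ (D ∨ ¬E)) ∧ ¬D   — absorption
= C ∧ ¬D ∧ ¬D   — absorption
= C ∧ ¬D   — idempotence

C ∧ ¬D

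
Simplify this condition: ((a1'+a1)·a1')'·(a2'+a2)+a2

((a1'+a1)·a1')'·(a2'+a2)+a2
= (a1')'·(a2'+a2)+a2   — complement / identity
= a1·(a2'+a2)+a2   — double negation
= a1+a2   — complement / identity

a1+a2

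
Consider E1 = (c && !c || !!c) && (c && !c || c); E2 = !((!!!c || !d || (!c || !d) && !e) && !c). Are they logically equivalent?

E1: (c && !c || !!c) && (c && !c || c)
    = (c && !c || c) && (c && !c || c)   — double negation
    = c && !c || c && c   — distribution
    = c   — distribution
E2: !((!!!c || !d || (!c || !d) && !e) && !c)
    = !((!c || !d || (!c || !d) && !e) && !c)   — double negation
    = !((!c || !d) && !c)   — absorption
    = !!c   — absorption
    = c   — double negation
Both reduce to c, so they are equivalent.

Yes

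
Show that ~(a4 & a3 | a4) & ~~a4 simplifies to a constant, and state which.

0

~(a4 & a3 | a4) & ~~a4
= ~a4 & ~~a4   [absorption]
= ~a4 & a4   [double negation]
= 0   [complement]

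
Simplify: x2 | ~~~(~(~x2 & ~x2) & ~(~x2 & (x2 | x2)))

x2 | ~~~(~(~x2 & ~x2) & ~(~x2 & (x2 | x2)))
= x2 | ~(~(~x2 & ~x2) & ~(~x2 & (x2 | x2)))
= x2 | ~x2 & ~x2 | ~x2 & (x2 | x2)
= x2 | ~x2 & ~x2 | ~x2 & x2
= x2 | ~x2
= 1

1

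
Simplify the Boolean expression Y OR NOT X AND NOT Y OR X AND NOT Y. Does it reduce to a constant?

TRUE

Y OR NOT X AND NOT Y OR X AND NOT Y
= Y OR NOT Y   [distribution]
= TRUE   [complement]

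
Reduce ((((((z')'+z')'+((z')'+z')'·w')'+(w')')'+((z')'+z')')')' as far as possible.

0

((((((z')'+z')'+((z')'+z')'·w')'+(w')')'+((z')'+z')')')'
= (((((z')'+z')'+((z')'+z')'·w')·w'+((z')'+z')')')'   [De Morgan]
= ((((z')'+z')'·w'+((z')'+z')')')'   [absorption]
= ((((z')'+z')')')'   [absorption]
= ((z')'+z')'   [double negation]
= z'·z   [De Morgan]
= 0   [complement]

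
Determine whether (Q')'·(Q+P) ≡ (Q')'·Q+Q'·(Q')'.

Yes

E1: (Q')'·(Q+P)
    = Q·(Q+P)   — double negation
    = Q   — absorption
E2: (Q')'·Q+Q'·(Q')'
    = (Q')'   — distribution
    = Q   — double negation
Both reduce to Q, so they are equivalent.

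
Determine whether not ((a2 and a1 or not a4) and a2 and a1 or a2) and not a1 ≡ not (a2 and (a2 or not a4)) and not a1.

Yes

E1: not ((a2 and a1 or not a4) and a2 and a1 or a2) and not a1
    = not (a2 and a1 or a2) and not a1   — absorption
    = not a2 and not a1   — absorption
E2: not (a2 and (a2 or not a4)) and not a1
    = not a2 and not a1   — absorption
Both reduce to not a2 and not a1, so they are equivalent.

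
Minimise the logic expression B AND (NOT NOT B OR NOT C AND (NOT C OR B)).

B AND (NOT NOT B OR NOT C AND (NOT C OR B))
= B AND (NOT NOT B OR NOT C)
= B AND (B OR NOT C)
= B

B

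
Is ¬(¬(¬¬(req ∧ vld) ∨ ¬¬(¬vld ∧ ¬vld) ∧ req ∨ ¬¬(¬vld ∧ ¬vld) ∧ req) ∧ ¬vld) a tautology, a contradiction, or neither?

neither

¬(¬(¬¬(req ∧ vld) ∨ ¬¬(¬vld ∧ ¬vld) ∧ req ∨ ¬¬(¬vld ∧ ¬vld) ∧ req) ∧ ¬vld)
= ¬(¬(¬¬(req ∧ vld) ∨ ¬¬(¬vld ∧ ¬vld) ∧ req) ∧ ¬vld)
= ¬¬(req ∧ vld) ∨ ¬¬(¬vld ∧ ¬vld) ∧ req ∨ vld
= req ∧ vld ∨ ¬¬(¬vld ∧ ¬vld) ∧ req ∨ vld
= req ∧ vld ∨ ¬vld ∧ ¬vld ∧ req ∨ vld
= req ∧ vld ∨ ¬vld ∧ req ∨ vld
= req ∨ vld
This depends on req, vld, so it is not a constant.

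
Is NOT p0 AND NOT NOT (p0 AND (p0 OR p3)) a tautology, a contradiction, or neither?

contradiction

NOT p0 AND NOT NOT (p0 AND (p0 OR p3))
= NOT p0 AND NOT NOT p0   (absorption)
= NOT p0 AND p0   (double negation)
= FALSE   (complement)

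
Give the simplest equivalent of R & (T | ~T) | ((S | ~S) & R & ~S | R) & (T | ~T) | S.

R | S

R & (T | ~T) | ((S | ~S) & R & ~S | R) & (T | ~T) | S
= R & (T | ~T) | (R & ~S | R) & (T | ~T) | S   — complement / identity
= R & (T | ~T) | R & (T | ~T) | S   — absorption
= R & (T | ~T) | S   — idempotence
= R | S   — complement / identity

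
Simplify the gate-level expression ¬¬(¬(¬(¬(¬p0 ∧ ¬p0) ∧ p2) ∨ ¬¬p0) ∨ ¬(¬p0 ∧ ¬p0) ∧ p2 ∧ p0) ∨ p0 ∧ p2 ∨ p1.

¬¬(¬(¬(¬(¬p0 ∧ ¬p0) ∧ p2) ∨ ¬¬p0) ∨ ¬(¬p0 ∧ ¬p0) ∧ p2 ∧ p0) ∨ p0 ∧ p2 ∨ p1
= ¬¬(¬(¬p0 ∧ ¬p0) ∧ p2 ∧ ¬p0 ∨ ¬(¬p0 ∧ ¬p0) ∧ p2 ∧ p0) ∨ p0 ∧ p2 ∨ p1   — De Morgan
= ¬¬(¬(¬p0 ∧ ¬p0) ∧ p2) ∨ p0 ∧ p2 ∨ p1   — distribution
= ¬¬((p0 ∨ p0) ∧ p2) ∨ p0 ∧ p2 ∨ p1   — De Morgan
= ¬¬(p0 ∧ p2) ∨ p0 ∧ p2 ∨ p1   — idempotence
= p0 ∧ p2 ∨ p0 ∧ p2 ∨ p1   — double negation
= p0 ∧ p2 ∨ p1   — idempotence

p0 ∧ p2 ∨ p1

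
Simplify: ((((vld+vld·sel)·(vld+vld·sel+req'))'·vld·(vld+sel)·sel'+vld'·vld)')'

((((vld+vld·sel)·(vld+vld·sel+req'))'·vld·(vld+sel)·sel'+vld'·vld)')'
= (((vld+vld·sel)'·vld·(vld+sel)·sel'+vld'·vld)')'   [absorption]
= ((vld'·vld·(vld+sel)·sel'+vld'·vld)')'   [absorption]
= ((vld'·vld·sel'+vld'·vld)')'   [absorption]
= ((vld'·vld)')'   [absorption]
= vld'·vld   [double negation]
= 0   [complement]

0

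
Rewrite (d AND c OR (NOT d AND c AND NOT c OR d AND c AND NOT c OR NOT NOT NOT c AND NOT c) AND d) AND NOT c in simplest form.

d AND NOT c

(d AND c OR (NOT d AND c AND NOT c OR d AND c AND NOT c OR NOT NOT NOT c AND NOT c) AND d) AND NOT c
= (d AND c OR (NOT d AND c AND NOT c OR d AND c AND NOT c OR NOT c AND NOT c) AND d) AND NOT c   — double negation
= (d AND c OR (c AND NOT c OR NOT c AND NOT c) AND d) AND NOT c   — distribution
= (d AND c OR NOT c AND d) AND NOT c   — distribution
= d AND NOT c   — distribution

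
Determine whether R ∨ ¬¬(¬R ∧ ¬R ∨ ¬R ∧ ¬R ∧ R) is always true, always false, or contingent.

R ∨ ¬¬(¬R ∧ ¬R ∨ ¬R ∧ ¬R ∧ R)
= R ∨ ¬¬(¬R ∧ ¬R ∨ ¬R ∧ R)   [idempotence]
= R ∨ ¬¬¬R   [distribution]
= R ∨ ¬R   [double negation]
= True   [complement]

always true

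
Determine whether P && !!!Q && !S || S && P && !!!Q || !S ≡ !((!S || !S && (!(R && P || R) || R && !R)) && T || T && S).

No

E1: P && !!!Q && !S || S && P && !!!Q || !S
    = P && !!!Q || !S
    = P && !Q || !S
E2: !((!S || !S && (!(R && P || R) || R && !R)) && T || T && S)
    = !((!S || !S && !(R && P || R)) && T || T && S)
    = !((!S || !S && !R) && T || T && S)
    = !(!S && T || T && S)
    = !T
These differ: at P=0, Q=1, R=0, S=0, T=1, E1 = 1 but E2 = 0.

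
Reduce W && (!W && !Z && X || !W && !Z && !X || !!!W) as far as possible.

false

W && (!W && !Z && X || !W && !Z && !X || !!!W)
= W && (!W && !Z && X || !W && !Z && !X || !W)   (double negation)
= W && (!W && !Z || !W)   (distribution)
= W && !W   (absorption)
= false   (complement)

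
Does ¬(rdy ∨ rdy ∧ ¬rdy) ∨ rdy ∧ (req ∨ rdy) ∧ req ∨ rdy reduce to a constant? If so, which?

yes, True

¬(rdy ∨ rdy ∧ ¬rdy) ∨ rdy ∧ (req ∨ rdy) ∧ req ∨ rdy
= ¬(rdy ∨ rdy ∧ ¬rdy) ∨ rdy ∧ req ∨ rdy   [absorption]
= ¬(rdy ∨ rdy ∧ ¬rdy) ∨ rdy   [absorption]
= ¬rdy ∨ rdy   [complement / identity]
= True   [complement]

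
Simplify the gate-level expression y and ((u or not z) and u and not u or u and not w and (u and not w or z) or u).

y and u

y and ((u or not z) and u and not u or u and not w and (u and not w or z) or u)
= y and ((u or not z) and u and not u or u and not w or u)   [absorption]
= y and (u and not u or u and not w or u)   [absorption]
= y and (u and not u or u)   [absorption]
= y and u   [complement / identity]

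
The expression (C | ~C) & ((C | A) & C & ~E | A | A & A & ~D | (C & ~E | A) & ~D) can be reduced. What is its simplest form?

C & ~E | A

(C | ~C) & ((C | A) & C & ~E | A | A & A & ~D | (C & ~E | A) & ~D)
= (C | ~C) & ((C | A) & C & ~E | A | A & ~D | (C & ~E | A) & ~D)   [idempotence]
= (C | ~C) & (C & ~E | A | A & ~D | (C & ~E | A) & ~D)   [absorption]
= C & ~E | A | A & ~D | (C & ~E | A) & ~D   [complement / identity]
= C & ~E | A | (C & ~E | A) & ~D   [absorption]
= C & ~E | A   [absorption]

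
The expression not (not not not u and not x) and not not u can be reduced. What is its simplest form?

u

not (not not not u and not x) and not not u
= (not not u or x) and not not u   (De Morgan)
= not not u   (absorption)
= u   (double negation)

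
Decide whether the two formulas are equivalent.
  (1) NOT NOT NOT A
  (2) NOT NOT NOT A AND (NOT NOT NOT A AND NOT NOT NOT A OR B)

E1: NOT NOT NOT A
    = NOT A   [double negation]
E2: NOT NOT NOT A AND (NOT NOT NOT A AND NOT NOT NOT A OR B)
    = NOT NOT NOT A AND (NOT NOT NOT A OR B)   [idempotence]
    = NOT NOT NOT A   [absorption]
    = NOT A   [double negation]
Both reduce to NOT A, so they are equivalent.

Yes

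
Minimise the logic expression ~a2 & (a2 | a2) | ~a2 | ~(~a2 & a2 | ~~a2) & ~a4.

~a2

~a2 & (a2 | a2) | ~a2 | ~(~a2 & a2 | ~~a2) & ~a4
= ~a2 & a2 | ~a2 | ~(~a2 & a2 | ~~a2) & ~a4
= ~a2 & a2 | ~a2 | ~~~a2 & ~a4
= ~a2 | ~~~a2 & ~a4
= ~a2 | ~a2 & ~a4
= ~a2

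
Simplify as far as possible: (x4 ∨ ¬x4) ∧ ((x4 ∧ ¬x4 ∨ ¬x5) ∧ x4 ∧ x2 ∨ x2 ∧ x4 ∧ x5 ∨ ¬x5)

(x4 ∨ ¬x4) ∧ ((x4 ∧ ¬x4 ∨ ¬x5) ∧ x4 ∧ x2 ∨ x2 ∧ x4 ∧ x5 ∨ ¬x5)
= (x4 ∨ ¬x4) ∧ (¬x5 ∧ x4 ∧ x2 ∨ x2 ∧ x4 ∧ x5 ∨ ¬x5)   — complement / identity
= (x4 ∨ ¬x4) ∧ ((¬x5 ∧ x4 ∨ x4 ∧ x5) ∧ x2 ∨ ¬x5)   — distribution
= (¬x5 ∧ x4 ∨ x4 ∧ x5) ∧ x2 ∨ ¬x5   — complement / identity
= x4 ∧ x2 ∨ ¬x5   — distribution

x4 ∧ x2 ∨ ¬x5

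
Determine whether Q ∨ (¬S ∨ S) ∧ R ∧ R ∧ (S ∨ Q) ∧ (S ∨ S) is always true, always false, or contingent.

contingent

Q ∨ (¬S ∨ S) ∧ R ∧ R ∧ (S ∨ Q) ∧ (S ∨ S)
= Q ∨ (¬S ∨ S) ∧ R ∧ R ∧ (S ∨ Q) ∧ S   (idempotence)
= Q ∨ (¬S ∨ S) ∧ R ∧ R ∧ S   (absorption)
= Q ∨ R ∧ R ∧ S   (complement / identity)
= Q ∨ R ∧ S   (idempotence)
This depends on Q, R, S, so it is not a constant.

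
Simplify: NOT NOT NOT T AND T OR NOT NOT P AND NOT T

NOT NOT NOT T AND T OR NOT NOT P AND NOT T
= NOT T AND T OR NOT NOT P AND NOT T   (double negation)
= NOT T AND T OR P AND NOT T   (double negation)
= P AND NOT T   (complement / identity)

P AND NOT T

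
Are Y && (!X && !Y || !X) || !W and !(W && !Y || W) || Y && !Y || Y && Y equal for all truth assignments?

E1: Y && (!X && !Y || !X) || !W
    = Y && !X || !W
E2: !(W && !Y || W) || Y && !Y || Y && Y
    = !(W && !Y || W) || Y
    = !W || Y
These differ: at W=1, X=1, Y=1, E1 = 0 but E2 = 1.

No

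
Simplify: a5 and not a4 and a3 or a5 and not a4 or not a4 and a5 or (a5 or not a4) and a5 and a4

a5 and not a4 and a3 or a5 and not a4 or not a4 and a5 or (a5 or not a4) and a5 and a4
= a5 and not a4 and a3 or a5 and not a4 or not a4 and a5 or a5 and a4   — absorption
= a5 and not a4 or not a4 and a5 or a5 and a4   — absorption
= a5 and not a4 or a5   — distribution
= a5   — absorption

a5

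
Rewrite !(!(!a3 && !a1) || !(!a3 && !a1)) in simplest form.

!(!(!a3 && !a1) || !(!a3 && !a1))
= !a3 && !a1 && !a3 && !a1   (De Morgan)
= !a3 && !a1   (idempotence)

!a3 && !a1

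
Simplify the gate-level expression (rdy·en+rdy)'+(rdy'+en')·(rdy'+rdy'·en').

(rdy·en+rdy)'+(rdy'+en')·(rdy'+rdy'·en')
= (rdy·en+rdy)'+(rdy'+en')·rdy'   — absorption
= (rdy·en+rdy)'+rdy'   — absorption
= rdy'+rdy'   — absorption
= rdy'   — idempotence

rdy'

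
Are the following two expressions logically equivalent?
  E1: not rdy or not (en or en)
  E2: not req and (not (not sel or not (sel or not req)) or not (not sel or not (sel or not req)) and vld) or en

No

E1: not rdy or not (en or en)
    = not rdy or not en   [idempotence]
E2: not req and (not (not sel or not (sel or not req)) or not (not sel or not (sel or not req)) and vld) or en
    = not req and not (not sel or not (sel or not req)) or en   [absorption]
    = not req and sel and (sel or not req) or en   [De Morgan]
    = not req and sel or en   [absorption]
These differ: at en=1, rdy=1, req=1, sel=0, vld=0, E1 = 0 but E2 = 1.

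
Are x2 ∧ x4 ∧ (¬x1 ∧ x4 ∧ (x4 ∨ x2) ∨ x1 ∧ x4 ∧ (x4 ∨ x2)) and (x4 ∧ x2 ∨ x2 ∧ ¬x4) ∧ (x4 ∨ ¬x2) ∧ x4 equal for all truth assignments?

Yes

E1: x2 ∧ x4 ∧ (¬x1 ∧ x4 ∧ (x4 ∨ x2) ∨ x1 ∧ x4 ∧ (x4 ∨ x2))
    = x2 ∧ x4 ∧ x4 ∧ (x4 ∨ x2)
    = x2 ∧ x4 ∧ x4
    = x2 ∧ x4
E2: (x4 ∧ x2 ∨ x2 ∧ ¬x4) ∧ (x4 ∨ ¬x2) ∧ x4
    = x2 ∧ (x4 ∨ ¬x2) ∧ x4
    = x2 ∧ x4
Both reduce to x2 ∧ x4, so they are equivalent.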